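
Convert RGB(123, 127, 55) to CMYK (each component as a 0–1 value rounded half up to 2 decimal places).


R'=123/255≈0.4824, G'=127/255≈0.4980, B'=55/255≈0.2157
K = 1 - max(R',G',B') = 1 - 127/255 = 128/255 = 0.50196… → 0.50
(1-R'-K)/(1-K) simplifies to (max-R)/max with max = 127:
C = (127-123)/127 = 4/127 = 0.03149… → 0.03
M = (127-127)/127 = 0/127 = 0 → 0.00
Y = (127-55)/127 = 72/127 = 0.56692… → 0.57
= CMYK(0.03, 0.00, 0.57, 0.50)


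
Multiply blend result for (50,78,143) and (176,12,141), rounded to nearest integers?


Multiply: C = A×B/255, rounded to nearest integer
R: 50×176/255 = 8800/255 ≈ 34.510 → 35
G: 78×12/255 = 936/255 ≈ 3.671 → 4
B: 143×141/255 = 20163/255 ≈ 79.071 → 79
= RGB(35, 4, 79)


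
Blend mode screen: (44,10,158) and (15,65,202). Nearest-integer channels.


Screen: C = 255 - (255-A)×(255-B)/255, rounded to nearest integer
R: 255 - (255-44)×(255-15)/255 = 255 - 50640/255 ≈ 255 - 198.588 = 56.412 → 56
G: 255 - (255-10)×(255-65)/255 = 255 - 46550/255 ≈ 255 - 182.549 = 72.451 → 72
B: 255 - (255-158)×(255-202)/255 = 255 - 5141/255 ≈ 255 - 20.161 = 234.839 → 235
= RGB(56, 72, 235)


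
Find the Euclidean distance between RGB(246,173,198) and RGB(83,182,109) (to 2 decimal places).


d = √[(R₁-R₂)² + (G₁-G₂)² + (B₁-B₂)²]
d = √[(246-83)² + (173-182)² + (198-109)²]
d = √[26569 + 81 + 7921]
d = √34571
d ≈ 185.93


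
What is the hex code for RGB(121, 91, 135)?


R = 121 → 79 (hex)
G = 91 → 5B (hex)
B = 135 → 87 (hex)
Hex = #795B87


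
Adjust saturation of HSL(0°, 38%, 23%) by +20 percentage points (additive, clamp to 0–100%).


Original S = 38%
Adjustment = +20 percentage points
New S = 38 + (20) = 58
Clamp to [0, 100] → 58
= HSL(0°, 58%, 23%)


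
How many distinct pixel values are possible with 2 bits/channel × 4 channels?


Total bits = 2 bits/channel × 4 channels = 8 bits
Distinct pixel values = 2^8
= 256 pixel values


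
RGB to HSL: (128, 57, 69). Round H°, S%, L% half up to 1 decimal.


Normalize: R'=128/255≈0.5020, G'=57/255≈0.2235, B'=69/255≈0.2706
Max=128/255, Min=57/255, Δ=Max-Min=71/255
L = (Max+Min)/2 = (128+57)/510 = 185/510 = 0.36274… → L = 36.3%
L ≤ 0.5 → S = Δ/(Max+Min) = 71/(128+57) = 71/185 = 0.38378… → S = 38.4%
(the 1/255 factors cancel in S and H, so raw channel differences can be used)
Max is R' → H = 60 × (((G-B)/Δ) mod 6) = 60 × (((57-69)/71) mod 6)
  (-12)/71 = -0.1690…; negative, so add 6 → 5.8309…
  H = 60 × 5.8309… = 349.859…° → H = 349.9°
= HSL(349.9°, 38.4%, 36.3%)


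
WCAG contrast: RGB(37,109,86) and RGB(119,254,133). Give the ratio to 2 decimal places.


Linearize each sRGB channel c=v/255: c/12.92 if c ≤ 0.04045 else ((c+0.055)/1.055)^2.4
L = 0.2126×R_lin + 0.7152×G_lin + 0.0722×B_lin
Color 1 (37,109,86):
  R=37: 37/255≈0.1451 > 0.04045 → ((0.1451+0.055)/1.055)^2.4 ≈ 0.01850
  G=109: 109/255≈0.4275 > 0.04045 → ((0.4275+0.055)/1.055)^2.4 ≈ 0.15293
  B=86: 86/255≈0.3373 > 0.04045 → ((0.3373+0.055)/1.055)^2.4 ≈ 0.09306
  L1 = 0.2126×0.01850 + 0.7152×0.15293 + 0.0722×0.09306 ≈ 0.12002
Color 2 (119,254,133):
  R=119: 119/255≈0.4667 > 0.04045 → ((0.4667+0.055)/1.055)^2.4 ≈ 0.18447
  G=254: 254/255≈0.9961 > 0.04045 → ((0.9961+0.055)/1.055)^2.4 ≈ 0.99110
  B=133: 133/255≈0.5216 > 0.04045 → ((0.5216+0.055)/1.055)^2.4 ≈ 0.23455
  L2 = 0.2126×0.18447 + 0.7152×0.99110 + 0.0722×0.23455 ≈ 0.76499
Lighter = 0.76499, Darker = 0.12002
Ratio = (L_lighter + 0.05) / (L_darker + 0.05)
Ratio = (0.76499 + 0.05) / (0.12002 + 0.05) = 0.81499 / 0.17002 ≈ 4.7934
Ratio ≈ 4.79:1


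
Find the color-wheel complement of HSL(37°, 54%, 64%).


Complement = opposite side of color wheel = hue + 180°
H' = (37 + 180) mod 360 = 217°
S and L unchanged.
= HSL(217°, 54%, 64%)


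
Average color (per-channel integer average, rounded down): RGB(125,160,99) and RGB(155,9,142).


Midpoint: each channel = ⌊(C₁+C₂)/2⌋
R: ⌊(125+155)/2⌋ = 140
G: ⌊(160+9)/2⌋ = 84
B: ⌊(99+142)/2⌋ = 120
= RGB(140, 84, 120)


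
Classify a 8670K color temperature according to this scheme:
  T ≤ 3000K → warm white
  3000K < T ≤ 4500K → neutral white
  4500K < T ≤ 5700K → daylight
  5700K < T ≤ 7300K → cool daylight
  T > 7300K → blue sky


Temperature: 8670K
8670K > 7300K → blue sky
Classification: blue sky


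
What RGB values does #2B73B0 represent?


2B → 43 (R)
73 → 115 (G)
B0 → 176 (B)
= RGB(43, 115, 176)


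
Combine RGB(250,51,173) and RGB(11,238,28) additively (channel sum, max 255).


Additive: each channel = min(255, C₁+C₂)
R: 250+11 = 261 → 255
G: 51+238 = 289 → 255
B: 173+28 = 201 → 201
= RGB(255, 255, 201)


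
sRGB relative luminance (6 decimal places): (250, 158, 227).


Linearize each channel (sRGB transfer function): c = v/255; c_lin = c/12.92 if c ≤ 0.04045, else ((c+0.055)/1.055)^2.4
  R: 250/255 ≈ 0.980392 > 0.04045 → ((0.980392+0.055)/1.055)^2.4 ≈ 0.955973
  G: 158/255 ≈ 0.619608 > 0.04045 → ((0.619608+0.055)/1.055)^2.4 ≈ 0.341914
  B: 227/255 ≈ 0.890196 > 0.04045 → ((0.890196+0.055)/1.055)^2.4 ≈ 0.768151
R_lin = 0.955973, G_lin = 0.341914, B_lin = 0.768151
L = 0.2126×R + 0.7152×G + 0.0722×B
L = 0.2126×0.955973 + 0.7152×0.341914 + 0.0722×0.768151
L ≈ 0.503238


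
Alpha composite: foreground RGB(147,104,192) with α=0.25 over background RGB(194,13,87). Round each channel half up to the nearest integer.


C = α×F + (1-α)×B, with 1-α = 0.75
R: 0.25×147 + 0.75×194 = 36.75 + 145.50 = 182.25 → 182
G: 0.25×104 + 0.75×13 = 26.00 + 9.75 = 35.75 → 36
B: 0.25×192 + 0.75×87 = 48.00 + 65.25 = 113.25 → 113
= RGB(182, 36, 113)


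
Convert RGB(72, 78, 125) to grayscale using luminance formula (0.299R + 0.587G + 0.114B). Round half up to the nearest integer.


Gray = 0.299×R + 0.587×G + 0.114×B
Gray = 0.299×72 + 0.587×78 + 0.114×125
Gray = 21.528 + 45.786 + 14.250
Gray = 81.564 → round half up → 82
Gray = 82


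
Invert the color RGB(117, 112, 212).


Invert: (255-R, 255-G, 255-B)
R: 255-117 = 138
G: 255-112 = 143
B: 255-212 = 43
= RGB(138, 143, 43)


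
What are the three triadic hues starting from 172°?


Triadic: equally spaced at 120° intervals
H1 = 172°
H2 = (172 + 120) mod 360 = 292°
H3 = (172 + 240) mod 360 = 52°
Triadic = 172°, 292°, 52°


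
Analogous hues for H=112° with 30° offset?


Base hue: 112°
Left analog: (112 - 30) mod 360 = 82°
Right analog: (112 + 30) mod 360 = 142°
Analogous hues = 82° and 142°


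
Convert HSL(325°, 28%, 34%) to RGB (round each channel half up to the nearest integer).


H=325°, S=0.28, L=0.34
C = (1-|2L-1|)×S = (1-|-0.32|)×0.28 = 0.1904
H' = H/60 = 325/60 ≈ 5.4167; X = C×(1-|H' mod 2 - 1|) ≈ 0.1111
m = L - C/2 = 0.34 - 0.0952 = 0.2448
Sector ⌊H'⌋ = 5 → (R',G',B') = (0.1904, 0.0, ≈0.1111)
RGB = ((R'+m)×255, (G'+m)×255, (B'+m)×255) = (110.976, 62.424, 90.746)
Round half up → RGB(111, 62, 91)


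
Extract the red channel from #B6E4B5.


Color: #B6E4B5
R = B6 = 182
G = E4 = 228
B = B5 = 181
Red = 182


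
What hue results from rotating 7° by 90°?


New hue = (H + rotation) mod 360
New hue = (7 + 90) mod 360
= 97 mod 360
= 97°


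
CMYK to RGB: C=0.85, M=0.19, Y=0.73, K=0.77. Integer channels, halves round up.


R = 255 × (1-C) × (1-K) = 255 × 0.15 × 0.23 = 8.7975 → 9
G = 255 × (1-M) × (1-K) = 255 × 0.81 × 0.23 = 47.5065 → 48
B = 255 × (1-Y) × (1-K) = 255 × 0.27 × 0.23 = 15.8355 → 16
= RGB(9, 48, 16)


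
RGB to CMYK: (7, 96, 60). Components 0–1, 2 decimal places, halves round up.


R'=7/255≈0.0275, G'=96/255≈0.3765, B'=60/255≈0.2353
K = 1 - max(R',G',B') = 1 - 96/255 = 159/255 = 0.62352… → 0.62
(1-R'-K)/(1-K) simplifies to (max-R)/max with max = 96:
C = (96-7)/96 = 89/96 = 0.92708… → 0.93
M = (96-96)/96 = 0/96 = 0 → 0.00
Y = (96-60)/96 = 36/96 = 0.375 → 0.38
= CMYK(0.93, 0.00, 0.38, 0.62)


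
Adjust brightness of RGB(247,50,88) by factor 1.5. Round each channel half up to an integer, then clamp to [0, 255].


Multiply each channel by 1.5, round half up, clamp to [0, 255]
R: 247×1.5 = 370.5 → round → 371 → clamp → 255
G: 50×1.5 = 75
B: 88×1.5 = 132
= RGB(255, 75, 132)


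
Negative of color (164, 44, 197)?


Invert: (255-R, 255-G, 255-B)
R: 255-164 = 91
G: 255-44 = 211
B: 255-197 = 58
= RGB(91, 211, 58)


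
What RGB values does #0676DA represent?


06 → 6 (R)
76 → 118 (G)
DA → 218 (B)
= RGB(6, 118, 218)


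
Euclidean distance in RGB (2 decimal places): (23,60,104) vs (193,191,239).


d = √[(R₁-R₂)² + (G₁-G₂)² + (B₁-B₂)²]
d = √[(23-193)² + (60-191)² + (104-239)²]
d = √[28900 + 17161 + 18225]
d = √64286
d ≈ 253.55


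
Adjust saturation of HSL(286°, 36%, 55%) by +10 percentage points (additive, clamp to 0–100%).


Original S = 36%
Adjustment = +10 percentage points
New S = 36 + (10) = 46
Clamp to [0, 100] → 46
= HSL(286°, 46%, 55%)


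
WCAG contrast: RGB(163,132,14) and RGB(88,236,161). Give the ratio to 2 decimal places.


Linearize each sRGB channel c=v/255: c/12.92 if c ≤ 0.04045 else ((c+0.055)/1.055)^2.4
L = 0.2126×R_lin + 0.7152×G_lin + 0.0722×B_lin
Color 1 (163,132,14):
  R=163: 163/255≈0.6392 > 0.04045 → ((0.6392+0.055)/1.055)^2.4 ≈ 0.36625
  G=132: 132/255≈0.5176 > 0.04045 → ((0.5176+0.055)/1.055)^2.4 ≈ 0.23074
  B=14: 14/255≈0.0549 > 0.04045 → ((0.0549+0.055)/1.055)^2.4 ≈ 0.00439
  L1 = 0.2126×0.36625 + 0.7152×0.23074 + 0.0722×0.00439 ≈ 0.24321
Color 2 (88,236,161):
  R=88: 88/255≈0.3451 > 0.04045 → ((0.3451+0.055)/1.055)^2.4 ≈ 0.09759
  G=236: 236/255≈0.9255 > 0.04045 → ((0.9255+0.055)/1.055)^2.4 ≈ 0.83880
  B=161: 161/255≈0.6314 > 0.04045 → ((0.6314+0.055)/1.055)^2.4 ≈ 0.35640
  L2 = 0.2126×0.09759 + 0.7152×0.83880 + 0.0722×0.35640 ≈ 0.64639
Lighter = 0.64639, Darker = 0.24321
Ratio = (L_lighter + 0.05) / (L_darker + 0.05)
Ratio = (0.64639 + 0.05) / (0.24321 + 0.05) = 0.69639 / 0.29321 ≈ 2.3751
Ratio ≈ 2.38:1


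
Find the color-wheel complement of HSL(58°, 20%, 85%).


Complement = opposite side of color wheel = hue + 180°
H' = (58 + 180) mod 360 = 238°
S and L unchanged.
= HSL(238°, 20%, 85%)


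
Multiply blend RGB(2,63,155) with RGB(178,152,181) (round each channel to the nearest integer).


Multiply: C = A×B/255, rounded to nearest integer
R: 2×178/255 = 356/255 ≈ 1.396 → 1
G: 63×152/255 = 9576/255 ≈ 37.553 → 38
B: 155×181/255 = 28055/255 ≈ 110.020 → 110
= RGB(1, 38, 110)


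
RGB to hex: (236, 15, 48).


R = 236 → EC (hex)
G = 15 → 0F (hex)
B = 48 → 30 (hex)
Hex = #EC0F30


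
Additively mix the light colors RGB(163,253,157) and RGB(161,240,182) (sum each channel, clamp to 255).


Additive: each channel = min(255, C₁+C₂)
R: 163+161 = 324 → 255
G: 253+240 = 493 → 255
B: 157+182 = 339 → 255
= RGB(255, 255, 255)


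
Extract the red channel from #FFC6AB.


Color: #FFC6AB
R = FF = 255
G = C6 = 198
B = AB = 171
Red = 255


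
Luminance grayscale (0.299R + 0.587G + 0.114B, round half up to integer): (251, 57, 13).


Gray = 0.299×R + 0.587×G + 0.114×B
Gray = 0.299×251 + 0.587×57 + 0.114×13
Gray = 75.049 + 33.459 + 1.482
Gray = 109.990 → round half up → 110
Gray = 110


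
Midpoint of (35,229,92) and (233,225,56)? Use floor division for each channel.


Midpoint: each channel = ⌊(C₁+C₂)/2⌋
R: ⌊(35+233)/2⌋ = 134
G: ⌊(229+225)/2⌋ = 227
B: ⌊(92+56)/2⌋ = 74
= RGB(134, 227, 74)


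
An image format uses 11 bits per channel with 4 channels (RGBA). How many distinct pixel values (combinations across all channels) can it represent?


Total bits = 11 bits/channel × 4 channels = 44 bits
Distinct pixel values = 2^44
= 17,592,186,044,416 pixel values


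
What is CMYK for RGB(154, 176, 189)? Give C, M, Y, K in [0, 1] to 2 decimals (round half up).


R'=154/255≈0.6039, G'=176/255≈0.6902, B'=189/255≈0.7412
K = 1 - max(R',G',B') = 1 - 189/255 = 66/255 = 0.25882… → 0.26
(1-R'-K)/(1-K) simplifies to (max-R)/max with max = 189:
C = (189-154)/189 = 35/189 = 0.18518… → 0.19
M = (189-176)/189 = 13/189 = 0.06878… → 0.07
Y = (189-189)/189 = 0/189 = 0 → 0.00
= CMYK(0.19, 0.07, 0.00, 0.26)


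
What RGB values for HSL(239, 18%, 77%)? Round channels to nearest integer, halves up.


H=239°, S=0.18, L=0.77
C = (1-|2L-1|)×S = (1-|0.54|)×0.18 = 0.0828
H' = H/60 = 239/60 ≈ 3.9833; X = C×(1-|H' mod 2 - 1|) = 0.00138
m = L - C/2 = 0.77 - 0.0414 = 0.7286
Sector ⌊H'⌋ = 3 → (R',G',B') = (0.0, 0.00138, 0.0828)
RGB = ((R'+m)×255, (G'+m)×255, (B'+m)×255) = (185.793, 186.1449, 206.907)
Round half up → RGB(186, 186, 207)


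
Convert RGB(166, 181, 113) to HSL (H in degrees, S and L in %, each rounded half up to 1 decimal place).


Normalize: R'=166/255≈0.6510, G'=181/255≈0.7098, B'=113/255≈0.4431
Max=181/255, Min=113/255, Δ=Max-Min=68/255
L = (Max+Min)/2 = (181+113)/510 = 294/510 = 0.57647… → L = 57.6%
L > 0.5 → S = Δ/(2-Max-Min) = 68/(510-181-113) = 68/216 = 0.31481… → S = 31.5%
(the 1/255 factors cancel in S and H, so raw channel differences can be used)
Max is G' → H = 60 × ((B-R)/Δ + 2) = 60 × ((113-166)/68 + 2)
  -53/68 + 2 = -0.7794… + 2 = 1.2205…
  H = 60 × 1.2205… = 73.235…° → H = 73.2°
= HSL(73.2°, 31.5%, 57.6%)


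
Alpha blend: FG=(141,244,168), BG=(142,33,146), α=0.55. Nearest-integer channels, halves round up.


C = α×F + (1-α)×B, with 1-α = 0.45
R: 0.55×141 + 0.45×142 = 77.55 + 63.90 = 141.45 → 141
G: 0.55×244 + 0.45×33 = 134.20 + 14.85 = 149.05 → 149
B: 0.55×168 + 0.45×146 = 92.40 + 65.70 = 158.10 → 158
= RGB(141, 149, 158)


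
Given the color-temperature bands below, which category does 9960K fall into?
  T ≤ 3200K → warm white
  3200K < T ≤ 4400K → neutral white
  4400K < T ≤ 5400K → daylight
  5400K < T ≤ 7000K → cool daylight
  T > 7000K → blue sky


Temperature: 9960K
9960K > 7000K → blue sky
Classification: blue sky


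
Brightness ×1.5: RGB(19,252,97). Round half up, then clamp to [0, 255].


Multiply each channel by 1.5, round half up, clamp to [0, 255]
R: 19×1.5 = 28.5 → round → 29
G: 252×1.5 = 378 → clamp → 255
B: 97×1.5 = 145.5 → round → 146
= RGB(29, 255, 146)


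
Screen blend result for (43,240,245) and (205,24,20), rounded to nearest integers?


Screen: C = 255 - (255-A)×(255-B)/255, rounded to nearest integer
R: 255 - (255-43)×(255-205)/255 = 255 - 10600/255 ≈ 255 - 41.569 = 213.431 → 213
G: 255 - (255-240)×(255-24)/255 = 255 - 3465/255 ≈ 255 - 13.588 = 241.412 → 241
B: 255 - (255-245)×(255-20)/255 = 255 - 2350/255 ≈ 255 - 9.216 = 245.784 → 246
= RGB(213, 241, 246)


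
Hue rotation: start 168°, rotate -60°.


New hue = (H + rotation) mod 360
New hue = (168 -60) mod 360
= 108 mod 360
= 108°


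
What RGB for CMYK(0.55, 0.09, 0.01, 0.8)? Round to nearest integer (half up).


R = 255 × (1-C) × (1-K) = 255 × 0.45 × 0.20 = 22.95 → 23
G = 255 × (1-M) × (1-K) = 255 × 0.91 × 0.20 = 46.41 → 46
B = 255 × (1-Y) × (1-K) = 255 × 0.99 × 0.20 = 50.49 → 50
= RGB(23, 46, 50)


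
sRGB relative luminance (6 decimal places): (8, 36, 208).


Linearize each channel (sRGB transfer function): c = v/255; c_lin = c/12.92 if c ≤ 0.04045, else ((c+0.055)/1.055)^2.4
  R: 8/255 ≈ 0.031373 ≤ 0.04045 → 0.031373/12.92 ≈ 0.002428
  G: 36/255 ≈ 0.141176 > 0.04045 → ((0.141176+0.055)/1.055)^2.4 ≈ 0.017642
  B: 208/255 ≈ 0.815686 > 0.04045 → ((0.815686+0.055)/1.055)^2.4 ≈ 0.630757
R_lin = 0.002428, G_lin = 0.017642, B_lin = 0.630757
L = 0.2126×R + 0.7152×G + 0.0722×B
L = 0.2126×0.002428 + 0.7152×0.017642 + 0.0722×0.630757
L ≈ 0.058674


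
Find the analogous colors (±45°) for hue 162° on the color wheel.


Base hue: 162°
Left analog: (162 - 45) mod 360 = 117°
Right analog: (162 + 45) mod 360 = 207°
Analogous hues = 117° and 207°


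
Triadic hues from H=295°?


Triadic: equally spaced at 120° intervals
H1 = 295°
H2 = (295 + 120) mod 360 = 55°
H3 = (295 + 240) mod 360 = 175°
Triadic = 295°, 55°, 175°


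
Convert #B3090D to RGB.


B3 → 179 (R)
09 → 9 (G)
0D → 13 (B)
= RGB(179, 9, 13)


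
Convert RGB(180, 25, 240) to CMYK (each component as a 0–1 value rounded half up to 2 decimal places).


R'=180/255≈0.7059, G'=25/255≈0.0980, B'=240/255≈0.9412
K = 1 - max(R',G',B') = 1 - 240/255 = 15/255 = 0.05882… → 0.06
(1-R'-K)/(1-K) simplifies to (max-R)/max with max = 240:
C = (240-180)/240 = 60/240 = 0.25 → 0.25
M = (240-25)/240 = 215/240 = 0.89583… → 0.90
Y = (240-240)/240 = 0/240 = 0 → 0.00
= CMYK(0.25, 0.90, 0.00, 0.06)


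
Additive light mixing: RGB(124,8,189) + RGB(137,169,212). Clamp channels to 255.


Additive: each channel = min(255, C₁+C₂)
R: 124+137 = 261 → 255
G: 8+169 = 177 → 177
B: 189+212 = 401 → 255
= RGB(255, 177, 255)


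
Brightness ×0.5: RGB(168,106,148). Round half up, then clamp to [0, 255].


Multiply each channel by 0.5, round half up, clamp to [0, 255]
R: 168×0.5 = 84
G: 106×0.5 = 53
B: 148×0.5 = 74
= RGB(84, 53, 74)


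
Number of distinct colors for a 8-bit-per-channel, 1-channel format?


Total bits = 8 bits/channel × 1 channels = 8 bits
Distinct colors = 2^8
= 256 colors


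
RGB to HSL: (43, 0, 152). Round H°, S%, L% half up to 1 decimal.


Normalize: R'=43/255≈0.1686, G'=0/255≈0.0000, B'=152/255≈0.5961
Max=152/255, Min=0/255, Δ=Max-Min=152/255
L = (Max+Min)/2 = (152+0)/510 = 152/510 = 0.29803… → L = 29.8%
L ≤ 0.5 → S = Δ/(Max+Min) = 152/(152+0) = 152/152 = 1 → S = 100.0%
(the 1/255 factors cancel in S and H, so raw channel differences can be used)
Max is B' → H = 60 × ((R-G)/Δ + 4) = 60 × ((43-0)/152 + 4)
  43/152 + 4 = 0.2828… + 4 = 4.2828…
  H = 60 × 4.2828… = 256.973…° → H = 257.0°
= HSL(257.0°, 100.0%, 29.8%)


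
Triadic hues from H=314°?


Triadic: equally spaced at 120° intervals
H1 = 314°
H2 = (314 + 120) mod 360 = 74°
H3 = (314 + 240) mod 360 = 194°
Triadic = 314°, 74°, 194°


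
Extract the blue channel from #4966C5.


Color: #4966C5
R = 49 = 73
G = 66 = 102
B = C5 = 197
Blue = 197


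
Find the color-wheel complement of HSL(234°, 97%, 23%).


Complement = opposite side of color wheel = hue + 180°
H' = (234 + 180) mod 360 = 54°
S and L unchanged.
= HSL(54°, 97%, 23%)


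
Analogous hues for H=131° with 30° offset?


Base hue: 131°
Left analog: (131 - 30) mod 360 = 101°
Right analog: (131 + 30) mod 360 = 161°
Analogous hues = 101° and 161°


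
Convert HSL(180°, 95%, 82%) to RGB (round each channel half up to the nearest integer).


H=180°, S=0.95, L=0.82
C = (1-|2L-1|)×S = (1-|0.64|)×0.95 = 0.342
H' = H/60 = 180/60 ≈ 3.0000; X = C×(1-|H' mod 2 - 1|) = 0.342
m = L - C/2 = 0.82 - 0.171 = 0.649
Sector ⌊H'⌋ = 3 → (R',G',B') = (0.0, 0.342, 0.342)
RGB = ((R'+m)×255, (G'+m)×255, (B'+m)×255) = (165.495, 252.705, 252.705)
Round half up → RGB(165, 253, 253)


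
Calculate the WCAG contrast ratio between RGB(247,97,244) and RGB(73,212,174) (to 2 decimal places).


Linearize each sRGB channel c=v/255: c/12.92 if c ≤ 0.04045 else ((c+0.055)/1.055)^2.4
L = 0.2126×R_lin + 0.7152×G_lin + 0.0722×B_lin
Color 1 (247,97,244):
  R=247: 247/255≈0.9686 > 0.04045 → ((0.9686+0.055)/1.055)^2.4 ≈ 0.93011
  G=97: 97/255≈0.3804 > 0.04045 → ((0.3804+0.055)/1.055)^2.4 ≈ 0.11954
  B=244: 244/255≈0.9569 > 0.04045 → ((0.9569+0.055)/1.055)^2.4 ≈ 0.90466
  L1 = 0.2126×0.93011 + 0.7152×0.11954 + 0.0722×0.90466 ≈ 0.34855
Color 2 (73,212,174):
  R=73: 73/255≈0.2863 > 0.04045 → ((0.2863+0.055)/1.055)^2.4 ≈ 0.06663
  G=212: 212/255≈0.8314 > 0.04045 → ((0.8314+0.055)/1.055)^2.4 ≈ 0.65837
  B=174: 174/255≈0.6824 > 0.04045 → ((0.6824+0.055)/1.055)^2.4 ≈ 0.42327
  L2 = 0.2126×0.06663 + 0.7152×0.65837 + 0.0722×0.42327 ≈ 0.51559
Lighter = 0.51559, Darker = 0.34855
Ratio = (L_lighter + 0.05) / (L_darker + 0.05)
Ratio = (0.51559 + 0.05) / (0.34855 + 0.05) = 0.56559 / 0.39855 ≈ 1.4191
Ratio ≈ 1.42:1


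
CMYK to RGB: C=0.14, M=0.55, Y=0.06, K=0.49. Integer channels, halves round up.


R = 255 × (1-C) × (1-K) = 255 × 0.86 × 0.51 = 111.843 → 112
G = 255 × (1-M) × (1-K) = 255 × 0.45 × 0.51 = 58.5225 → 59
B = 255 × (1-Y) × (1-K) = 255 × 0.94 × 0.51 = 122.247 → 122
= RGB(112, 59, 122)


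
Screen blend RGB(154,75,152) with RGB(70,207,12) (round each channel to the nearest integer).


Screen: C = 255 - (255-A)×(255-B)/255, rounded to nearest integer
R: 255 - (255-154)×(255-70)/255 = 255 - 18685/255 ≈ 255 - 73.275 = 181.725 → 182
G: 255 - (255-75)×(255-207)/255 = 255 - 8640/255 ≈ 255 - 33.882 = 221.118 → 221
B: 255 - (255-152)×(255-12)/255 = 255 - 25029/255 ≈ 255 - 98.153 = 156.847 → 157
= RGB(182, 221, 157)


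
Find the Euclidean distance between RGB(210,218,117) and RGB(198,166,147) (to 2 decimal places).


d = √[(R₁-R₂)² + (G₁-G₂)² + (B₁-B₂)²]
d = √[(210-198)² + (218-166)² + (117-147)²]
d = √[144 + 2704 + 900]
d = √3748
d ≈ 61.22


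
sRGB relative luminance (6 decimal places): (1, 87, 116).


Linearize each channel (sRGB transfer function): c = v/255; c_lin = c/12.92 if c ≤ 0.04045, else ((c+0.055)/1.055)^2.4
  R: 1/255 ≈ 0.003922 ≤ 0.04045 → 0.003922/12.92 ≈ 0.000304
  G: 87/255 ≈ 0.341176 > 0.04045 → ((0.341176+0.055)/1.055)^2.4 ≈ 0.095307
  B: 116/255 ≈ 0.454902 > 0.04045 → ((0.454902+0.055)/1.055)^2.4 ≈ 0.174647
R_lin = 0.000304, G_lin = 0.095307, B_lin = 0.174647
L = 0.2126×R + 0.7152×G + 0.0722×B
L = 0.2126×0.000304 + 0.7152×0.095307 + 0.0722×0.174647
L ≈ 0.080838


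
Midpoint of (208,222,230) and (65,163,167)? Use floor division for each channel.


Midpoint: each channel = ⌊(C₁+C₂)/2⌋
R: ⌊(208+65)/2⌋ = 136
G: ⌊(222+163)/2⌋ = 192
B: ⌊(230+167)/2⌋ = 198
= RGB(136, 192, 198)


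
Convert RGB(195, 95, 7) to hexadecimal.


R = 195 → C3 (hex)
G = 95 → 5F (hex)
B = 7 → 07 (hex)
Hex = #C35F07


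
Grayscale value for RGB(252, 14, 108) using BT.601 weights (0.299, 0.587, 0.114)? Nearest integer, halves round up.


Gray = 0.299×R + 0.587×G + 0.114×B
Gray = 0.299×252 + 0.587×14 + 0.114×108
Gray = 75.348 + 8.218 + 12.312
Gray = 95.878 → round half up → 96
Gray = 96


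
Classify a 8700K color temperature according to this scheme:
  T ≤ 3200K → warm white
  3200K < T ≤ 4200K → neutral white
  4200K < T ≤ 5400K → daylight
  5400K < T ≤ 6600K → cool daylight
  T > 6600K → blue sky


Temperature: 8700K
8700K > 6600K → blue sky
Classification: blue sky


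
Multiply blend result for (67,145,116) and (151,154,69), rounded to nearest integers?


Multiply: C = A×B/255, rounded to nearest integer
R: 67×151/255 = 10117/255 ≈ 39.675 → 40
G: 145×154/255 = 22330/255 ≈ 87.569 → 88
B: 116×69/255 = 8004/255 ≈ 31.388 → 31
= RGB(40, 88, 31)


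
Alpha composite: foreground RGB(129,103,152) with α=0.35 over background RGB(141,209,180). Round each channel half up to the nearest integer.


C = α×F + (1-α)×B, with 1-α = 0.65
R: 0.35×129 + 0.65×141 = 45.15 + 91.65 = 136.80 → 137
G: 0.35×103 + 0.65×209 = 36.05 + 135.85 = 171.90 → 172
B: 0.35×152 + 0.65×180 = 53.20 + 117.00 = 170.20 → 170
= RGB(137, 172, 170)


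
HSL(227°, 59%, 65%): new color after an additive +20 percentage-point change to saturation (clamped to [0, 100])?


Original S = 59%
Adjustment = +20 percentage points
New S = 59 + (20) = 79
Clamp to [0, 100] → 79
= HSL(227°, 79%, 65%)


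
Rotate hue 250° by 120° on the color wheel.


New hue = (H + rotation) mod 360
New hue = (250 + 120) mod 360
= 370 mod 360
= 10°


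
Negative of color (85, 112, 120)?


Invert: (255-R, 255-G, 255-B)
R: 255-85 = 170
G: 255-112 = 143
B: 255-120 = 135
= RGB(170, 143, 135)


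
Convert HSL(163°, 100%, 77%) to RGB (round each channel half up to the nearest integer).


H=163°, S=1.00, L=0.77
C = (1-|2L-1|)×S = (1-|0.54|)×1.00 = 0.46
H' = H/60 = 163/60 ≈ 2.7167; X = C×(1-|H' mod 2 - 1|) ≈ 0.3297
m = L - C/2 = 0.77 - 0.23 = 0.54
Sector ⌊H'⌋ = 2 → (R',G',B') = (0.0, 0.46, ≈0.3297)
RGB = ((R'+m)×255, (G'+m)×255, (B'+m)×255) = (137.7, 255.0, 221.765)
Round half up → RGB(138, 255, 222)


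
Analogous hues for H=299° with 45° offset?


Base hue: 299°
Left analog: (299 - 45) mod 360 = 254°
Right analog: (299 + 45) mod 360 = 344°
Analogous hues = 254° and 344°


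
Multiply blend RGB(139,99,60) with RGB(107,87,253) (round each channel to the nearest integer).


Multiply: C = A×B/255, rounded to nearest integer
R: 139×107/255 = 14873/255 ≈ 58.325 → 58
G: 99×87/255 = 8613/255 ≈ 33.776 → 34
B: 60×253/255 = 15180/255 ≈ 59.529 → 60
= RGB(58, 34, 60)


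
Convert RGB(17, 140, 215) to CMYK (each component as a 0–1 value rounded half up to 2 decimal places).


R'=17/255≈0.0667, G'=140/255≈0.5490, B'=215/255≈0.8431
K = 1 - max(R',G',B') = 1 - 215/255 = 40/255 = 0.15686… → 0.16
(1-R'-K)/(1-K) simplifies to (max-R)/max with max = 215:
C = (215-17)/215 = 198/215 = 0.92093… → 0.92
M = (215-140)/215 = 75/215 = 0.34883… → 0.35
Y = (215-215)/215 = 0/215 = 0 → 0.00
= CMYK(0.92, 0.35, 0.00, 0.16)


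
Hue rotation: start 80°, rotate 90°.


New hue = (H + rotation) mod 360
New hue = (80 + 90) mod 360
= 170 mod 360
= 170°


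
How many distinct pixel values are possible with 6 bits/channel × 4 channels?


Total bits = 6 bits/channel × 4 channels = 24 bits
Distinct pixel values = 2^24
= 16,777,216 pixel values


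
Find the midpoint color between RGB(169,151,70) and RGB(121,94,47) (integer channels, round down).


Midpoint: each channel = ⌊(C₁+C₂)/2⌋
R: ⌊(169+121)/2⌋ = 145
G: ⌊(151+94)/2⌋ = 122
B: ⌊(70+47)/2⌋ = 58
= RGB(145, 122, 58)


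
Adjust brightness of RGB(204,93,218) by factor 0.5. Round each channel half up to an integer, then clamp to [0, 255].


Multiply each channel by 0.5, round half up, clamp to [0, 255]
R: 204×0.5 = 102
G: 93×0.5 = 46.5 → round → 47
B: 218×0.5 = 109
= RGB(102, 47, 109)


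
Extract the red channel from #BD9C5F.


Color: #BD9C5F
R = BD = 189
G = 9C = 156
B = 5F = 95
Red = 189


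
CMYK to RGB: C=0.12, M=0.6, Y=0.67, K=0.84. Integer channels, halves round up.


R = 255 × (1-C) × (1-K) = 255 × 0.88 × 0.16 = 35.904 → 36
G = 255 × (1-M) × (1-K) = 255 × 0.40 × 0.16 = 16.32 → 16
B = 255 × (1-Y) × (1-K) = 255 × 0.33 × 0.16 = 13.464 → 13
= RGB(36, 16, 13)


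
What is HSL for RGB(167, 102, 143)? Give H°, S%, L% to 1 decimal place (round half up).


Normalize: R'=167/255≈0.6549, G'=102/255≈0.4000, B'=143/255≈0.5608
Max=167/255, Min=102/255, Δ=Max-Min=65/255
L = (Max+Min)/2 = (167+102)/510 = 269/510 = 0.52745… → L = 52.7%
L > 0.5 → S = Δ/(2-Max-Min) = 65/(510-167-102) = 65/241 = 0.26970… → S = 27.0%
(the 1/255 factors cancel in S and H, so raw channel differences can be used)
Max is R' → H = 60 × (((G-B)/Δ) mod 6) = 60 × (((102-143)/65) mod 6)
  (-41)/65 = -0.6307…; negative, so add 6 → 5.3692…
  H = 60 × 5.3692… = 322.153…° → H = 322.2°
= HSL(322.2°, 27.0%, 52.7%)


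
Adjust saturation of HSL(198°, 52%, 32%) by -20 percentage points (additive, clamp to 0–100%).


Original S = 52%
Adjustment = -20 percentage points
New S = 52 + (-20) = 32
Clamp to [0, 100] → 32
= HSL(198°, 32%, 32%)


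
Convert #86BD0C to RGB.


86 → 134 (R)
BD → 189 (G)
0C → 12 (B)
= RGB(134, 189, 12)


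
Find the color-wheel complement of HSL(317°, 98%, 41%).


Complement = opposite side of color wheel = hue + 180°
H' = (317 + 180) mod 360 = 137°
S and L unchanged.
= HSL(137°, 98%, 41%)


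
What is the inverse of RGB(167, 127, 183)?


Invert: (255-R, 255-G, 255-B)
R: 255-167 = 88
G: 255-127 = 128
B: 255-183 = 72
= RGB(88, 128, 72)


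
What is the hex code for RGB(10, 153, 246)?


R = 10 → 0A (hex)
G = 153 → 99 (hex)
B = 246 → F6 (hex)
Hex = #0A99F6


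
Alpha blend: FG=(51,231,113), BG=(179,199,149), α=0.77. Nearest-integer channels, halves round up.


C = α×F + (1-α)×B, with 1-α = 0.23
R: 0.77×51 + 0.23×179 = 39.27 + 41.17 = 80.44 → 80
G: 0.77×231 + 0.23×199 = 177.87 + 45.77 = 223.64 → 224
B: 0.77×113 + 0.23×149 = 87.01 + 34.27 = 121.28 → 121
= RGB(80, 224, 121)


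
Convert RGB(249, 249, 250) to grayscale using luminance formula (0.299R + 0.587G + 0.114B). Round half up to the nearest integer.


Gray = 0.299×R + 0.587×G + 0.114×B
Gray = 0.299×249 + 0.587×249 + 0.114×250
Gray = 74.451 + 146.163 + 28.500
Gray = 249.114 → round half up → 249
Gray = 249


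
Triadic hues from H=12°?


Triadic: equally spaced at 120° intervals
H1 = 12°
H2 = (12 + 120) mod 360 = 132°
H3 = (12 + 240) mod 360 = 252°
Triadic = 12°, 132°, 252°


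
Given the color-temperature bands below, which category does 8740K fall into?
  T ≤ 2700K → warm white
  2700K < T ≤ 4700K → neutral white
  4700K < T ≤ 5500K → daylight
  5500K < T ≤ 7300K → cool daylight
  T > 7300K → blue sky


Temperature: 8740K
8740K > 7300K → blue sky
Classification: blue sky


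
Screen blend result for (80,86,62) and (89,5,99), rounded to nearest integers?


Screen: C = 255 - (255-A)×(255-B)/255, rounded to nearest integer
R: 255 - (255-80)×(255-89)/255 = 255 - 29050/255 ≈ 255 - 113.922 = 141.078 → 141
G: 255 - (255-86)×(255-5)/255 = 255 - 42250/255 ≈ 255 - 165.686 = 89.314 → 89
B: 255 - (255-62)×(255-99)/255 = 255 - 30108/255 ≈ 255 - 118.071 = 136.929 → 137
= RGB(141, 89, 137)


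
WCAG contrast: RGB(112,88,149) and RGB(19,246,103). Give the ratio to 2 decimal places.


Linearize each sRGB channel c=v/255: c/12.92 if c ≤ 0.04045 else ((c+0.055)/1.055)^2.4
L = 0.2126×R_lin + 0.7152×G_lin + 0.0722×B_lin
Color 1 (112,88,149):
  R=112: 112/255≈0.4392 > 0.04045 → ((0.4392+0.055)/1.055)^2.4 ≈ 0.16203
  G=88: 88/255≈0.3451 > 0.04045 → ((0.3451+0.055)/1.055)^2.4 ≈ 0.09759
  B=149: 149/255≈0.5843 > 0.04045 → ((0.5843+0.055)/1.055)^2.4 ≈ 0.30054
  L1 = 0.2126×0.16203 + 0.7152×0.09759 + 0.0722×0.30054 ≈ 0.12594
Color 2 (19,246,103):
  R=19: 19/255≈0.0745 > 0.04045 → ((0.0745+0.055)/1.055)^2.4 ≈ 0.00651
  G=246: 246/255≈0.9647 > 0.04045 → ((0.9647+0.055)/1.055)^2.4 ≈ 0.92158
  B=103: 103/255≈0.4039 > 0.04045 → ((0.4039+0.055)/1.055)^2.4 ≈ 0.13563
  L2 = 0.2126×0.00651 + 0.7152×0.92158 + 0.0722×0.13563 ≈ 0.67029
Lighter = 0.67029, Darker = 0.12594
Ratio = (L_lighter + 0.05) / (L_darker + 0.05)
Ratio = (0.67029 + 0.05) / (0.12594 + 0.05) = 0.72029 / 0.17594 ≈ 4.0939
Ratio ≈ 4.09:1


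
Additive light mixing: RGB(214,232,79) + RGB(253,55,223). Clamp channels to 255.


Additive: each channel = min(255, C₁+C₂)
R: 214+253 = 467 → 255
G: 232+55 = 287 → 255
B: 79+223 = 302 → 255
= RGB(255, 255, 255)


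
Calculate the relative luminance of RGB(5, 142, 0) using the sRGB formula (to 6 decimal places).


Linearize each channel (sRGB transfer function): c = v/255; c_lin = c/12.92 if c ≤ 0.04045, else ((c+0.055)/1.055)^2.4
  R: 5/255 ≈ 0.019608 ≤ 0.04045 → 0.019608/12.92 ≈ 0.001518
  G: 142/255 ≈ 0.556863 > 0.04045 → ((0.556863+0.055)/1.055)^2.4 ≈ 0.270498
  B: 0/255 ≈ 0.000000 ≤ 0.04045 → 0.000000/12.92 ≈ 0.000000
R_lin = 0.001518, G_lin = 0.270498, B_lin = 0.000000
L = 0.2126×R + 0.7152×G + 0.0722×B
L = 0.2126×0.001518 + 0.7152×0.270498 + 0.0722×0.000000
L ≈ 0.193783


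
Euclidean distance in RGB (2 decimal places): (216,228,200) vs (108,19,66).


d = √[(R₁-R₂)² + (G₁-G₂)² + (B₁-B₂)²]
d = √[(216-108)² + (228-19)² + (200-66)²]
d = √[11664 + 43681 + 17956]
d = √73301
d ≈ 270.74


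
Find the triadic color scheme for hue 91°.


Triadic: equally spaced at 120° intervals
H1 = 91°
H2 = (91 + 120) mod 360 = 211°
H3 = (91 + 240) mod 360 = 331°
Triadic = 91°, 211°, 331°


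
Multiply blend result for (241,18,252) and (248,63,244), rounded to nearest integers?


Multiply: C = A×B/255, rounded to nearest integer
R: 241×248/255 = 59768/255 ≈ 234.384 → 234
G: 18×63/255 = 1134/255 ≈ 4.447 → 4
B: 252×244/255 = 61488/255 ≈ 241.129 → 241
= RGB(234, 4, 241)


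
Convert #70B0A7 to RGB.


70 → 112 (R)
B0 → 176 (G)
A7 → 167 (B)
= RGB(112, 176, 167)


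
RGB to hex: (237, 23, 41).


R = 237 → ED (hex)
G = 23 → 17 (hex)
B = 41 → 29 (hex)
Hex = #ED1729


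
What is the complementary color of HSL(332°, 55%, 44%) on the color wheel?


Complement = opposite side of color wheel = hue + 180°
H' = (332 + 180) mod 360 = 152°
S and L unchanged.
= HSL(152°, 55%, 44%)


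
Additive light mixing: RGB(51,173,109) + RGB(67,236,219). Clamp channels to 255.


Additive: each channel = min(255, C₁+C₂)
R: 51+67 = 118 → 118
G: 173+236 = 409 → 255
B: 109+219 = 328 → 255
= RGB(118, 255, 255)


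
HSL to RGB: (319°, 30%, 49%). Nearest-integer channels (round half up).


H=319°, S=0.30, L=0.49
C = (1-|2L-1|)×S = (1-|-0.02|)×0.30 = 0.294
H' = H/60 = 319/60 ≈ 5.3167; X = C×(1-|H' mod 2 - 1|) = 0.2009
m = L - C/2 = 0.49 - 0.147 = 0.343
Sector ⌊H'⌋ = 5 → (R',G',B') = (0.294, 0.0, 0.2009)
RGB = ((R'+m)×255, (G'+m)×255, (B'+m)×255) = (162.435, 87.465, 138.6945)
Round half up → RGB(162, 87, 139)


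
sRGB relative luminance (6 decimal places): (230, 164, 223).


Linearize each channel (sRGB transfer function): c = v/255; c_lin = c/12.92 if c ≤ 0.04045, else ((c+0.055)/1.055)^2.4
  R: 230/255 ≈ 0.901961 > 0.04045 → ((0.901961+0.055)/1.055)^2.4 ≈ 0.791298
  G: 164/255 ≈ 0.643137 > 0.04045 → ((0.643137+0.055)/1.055)^2.4 ≈ 0.371238
  B: 223/255 ≈ 0.874510 > 0.04045 → ((0.874510+0.055)/1.055)^2.4 ≈ 0.737910
R_lin = 0.791298, G_lin = 0.371238, B_lin = 0.737910
L = 0.2126×R + 0.7152×G + 0.0722×B
L = 0.2126×0.791298 + 0.7152×0.371238 + 0.0722×0.737910
L ≈ 0.487016


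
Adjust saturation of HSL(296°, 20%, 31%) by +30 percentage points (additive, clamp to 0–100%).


Original S = 20%
Adjustment = +30 percentage points
New S = 20 + (30) = 50
Clamp to [0, 100] → 50
= HSL(296°, 50%, 31%)


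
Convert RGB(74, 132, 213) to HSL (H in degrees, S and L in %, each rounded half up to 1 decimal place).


Normalize: R'=74/255≈0.2902, G'=132/255≈0.5176, B'=213/255≈0.8353
Max=213/255, Min=74/255, Δ=Max-Min=139/255
L = (Max+Min)/2 = (213+74)/510 = 287/510 = 0.56274… → L = 56.3%
L > 0.5 → S = Δ/(2-Max-Min) = 139/(510-213-74) = 139/223 = 0.62331… → S = 62.3%
(the 1/255 factors cancel in S and H, so raw channel differences can be used)
Max is B' → H = 60 × ((R-G)/Δ + 4) = 60 × ((74-132)/139 + 4)
  -58/139 + 4 = -0.4172… + 4 = 3.5827…
  H = 60 × 3.5827… = 214.964…° → H = 215.0°
= HSL(215.0°, 62.3%, 56.3%)


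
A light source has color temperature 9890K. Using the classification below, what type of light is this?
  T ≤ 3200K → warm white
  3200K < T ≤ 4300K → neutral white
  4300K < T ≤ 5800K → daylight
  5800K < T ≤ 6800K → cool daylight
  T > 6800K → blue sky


Temperature: 9890K
9890K > 6800K → blue sky
Classification: blue sky


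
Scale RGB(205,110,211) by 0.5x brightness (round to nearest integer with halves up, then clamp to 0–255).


Multiply each channel by 0.5, round half up, clamp to [0, 255]
R: 205×0.5 = 102.5 → round → 103
G: 110×0.5 = 55
B: 211×0.5 = 105.5 → round → 106
= RGB(103, 55, 106)


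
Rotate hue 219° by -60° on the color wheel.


New hue = (H + rotation) mod 360
New hue = (219 -60) mod 360
= 159 mod 360
= 159°


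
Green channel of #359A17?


Color: #359A17
R = 35 = 53
G = 9A = 154
B = 17 = 23
Green = 154


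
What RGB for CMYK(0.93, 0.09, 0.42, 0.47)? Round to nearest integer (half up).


R = 255 × (1-C) × (1-K) = 255 × 0.07 × 0.53 = 9.4605 → 9
G = 255 × (1-M) × (1-K) = 255 × 0.91 × 0.53 = 122.9865 → 123
B = 255 × (1-Y) × (1-K) = 255 × 0.58 × 0.53 = 78.387 → 78
= RGB(9, 123, 78)


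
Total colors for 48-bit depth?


Colors = 2^bits = 2^48
= 281,474,976,710,656 colors


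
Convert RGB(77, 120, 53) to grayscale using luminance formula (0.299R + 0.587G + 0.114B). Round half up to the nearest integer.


Gray = 0.299×R + 0.587×G + 0.114×B
Gray = 0.299×77 + 0.587×120 + 0.114×53
Gray = 23.023 + 70.440 + 6.042
Gray = 99.505 → round half up → 100
Gray = 100


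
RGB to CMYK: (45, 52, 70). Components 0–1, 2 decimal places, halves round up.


R'=45/255≈0.1765, G'=52/255≈0.2039, B'=70/255≈0.2745
K = 1 - max(R',G',B') = 1 - 70/255 = 185/255 = 0.72549… → 0.73
(1-R'-K)/(1-K) simplifies to (max-R)/max with max = 70:
C = (70-45)/70 = 25/70 = 0.35714… → 0.36
M = (70-52)/70 = 18/70 = 0.25714… → 0.26
Y = (70-70)/70 = 0/70 = 0 → 0.00
= CMYK(0.36, 0.26, 0.00, 0.73)


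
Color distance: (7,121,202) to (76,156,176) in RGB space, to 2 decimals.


d = √[(R₁-R₂)² + (G₁-G₂)² + (B₁-B₂)²]
d = √[(7-76)² + (121-156)² + (202-176)²]
d = √[4761 + 1225 + 676]
d = √6662
d ≈ 81.62


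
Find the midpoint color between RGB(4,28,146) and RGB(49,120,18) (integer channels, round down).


Midpoint: each channel = ⌊(C₁+C₂)/2⌋
R: ⌊(4+49)/2⌋ = 26
G: ⌊(28+120)/2⌋ = 74
B: ⌊(146+18)/2⌋ = 82
= RGB(26, 74, 82)


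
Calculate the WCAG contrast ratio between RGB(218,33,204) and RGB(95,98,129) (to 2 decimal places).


Linearize each sRGB channel c=v/255: c/12.92 if c ≤ 0.04045 else ((c+0.055)/1.055)^2.4
L = 0.2126×R_lin + 0.7152×G_lin + 0.0722×B_lin
Color 1 (218,33,204):
  R=218: 218/255≈0.8549 > 0.04045 → ((0.8549+0.055)/1.055)^2.4 ≈ 0.70110
  G=33: 33/255≈0.1294 > 0.04045 → ((0.1294+0.055)/1.055)^2.4 ≈ 0.01521
  B=204: 204/255≈0.8000 > 0.04045 → ((0.8000+0.055)/1.055)^2.4 ≈ 0.60383
  L1 = 0.2126×0.70110 + 0.7152×0.01521 + 0.0722×0.60383 ≈ 0.20353
Color 2 (95,98,129):
  R=95: 95/255≈0.3725 > 0.04045 → ((0.3725+0.055)/1.055)^2.4 ≈ 0.11444
  G=98: 98/255≈0.3843 > 0.04045 → ((0.3843+0.055)/1.055)^2.4 ≈ 0.12214
  B=129: 129/255≈0.5059 > 0.04045 → ((0.5059+0.055)/1.055)^2.4 ≈ 0.21953
  L2 = 0.2126×0.11444 + 0.7152×0.12214 + 0.0722×0.21953 ≈ 0.12753
Lighter = 0.20353, Darker = 0.12753
Ratio = (L_lighter + 0.05) / (L_darker + 0.05)
Ratio = (0.20353 + 0.05) / (0.12753 + 0.05) = 0.25353 / 0.17753 ≈ 1.4281
Ratio ≈ 1.43:1


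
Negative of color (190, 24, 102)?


Invert: (255-R, 255-G, 255-B)
R: 255-190 = 65
G: 255-24 = 231
B: 255-102 = 153
= RGB(65, 231, 153)


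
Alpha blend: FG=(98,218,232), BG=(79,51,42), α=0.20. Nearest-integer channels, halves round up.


C = α×F + (1-α)×B, with 1-α = 0.80
R: 0.20×98 + 0.80×79 = 19.60 + 63.20 = 82.80 → 83
G: 0.20×218 + 0.80×51 = 43.60 + 40.80 = 84.40 → 84
B: 0.20×232 + 0.80×42 = 46.40 + 33.60 = 80.00 → 80
= RGB(83, 84, 80)


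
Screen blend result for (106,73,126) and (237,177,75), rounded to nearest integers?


Screen: C = 255 - (255-A)×(255-B)/255, rounded to nearest integer
R: 255 - (255-106)×(255-237)/255 = 255 - 2682/255 ≈ 255 - 10.518 = 244.482 → 244
G: 255 - (255-73)×(255-177)/255 = 255 - 14196/255 ≈ 255 - 55.671 = 199.329 → 199
B: 255 - (255-126)×(255-75)/255 = 255 - 23220/255 ≈ 255 - 91.059 = 163.941 → 164
= RGB(244, 199, 164)


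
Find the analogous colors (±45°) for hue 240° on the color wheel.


Base hue: 240°
Left analog: (240 - 45) mod 360 = 195°
Right analog: (240 + 45) mod 360 = 285°
Analogous hues = 195° and 285°


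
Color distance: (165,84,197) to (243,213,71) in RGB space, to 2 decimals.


d = √[(R₁-R₂)² + (G₁-G₂)² + (B₁-B₂)²]
d = √[(165-243)² + (84-213)² + (197-71)²]
d = √[6084 + 16641 + 15876]
d = √38601
d ≈ 196.47
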